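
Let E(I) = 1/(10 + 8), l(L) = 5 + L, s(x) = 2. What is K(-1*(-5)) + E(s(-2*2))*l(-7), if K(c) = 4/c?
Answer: 31/45 ≈ 0.68889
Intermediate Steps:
E(I) = 1/18
K(-1*(-5)) + E(s(-2*2))*l(-7) = 4/((-1*(-5))) + (5 - 7)/18 = 4/5 + (1/18)*(-2) = 4*(⅕) - ⅑ = ⅘ - ⅑ = 31/45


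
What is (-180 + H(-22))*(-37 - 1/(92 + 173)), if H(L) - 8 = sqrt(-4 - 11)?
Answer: 1686632/265 - 9806*I*sqrt(15)/265 ≈ 6364.6 - 143.31*I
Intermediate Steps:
H(L) = 8 + I*sqrt(15) (H(L) = 8 + sqrt(-4 - 11) = 8 + sqrt(-15) = 8 + I*sqrt(15))
(-180 + H(-22))*(-37 - 1/(92 + 173)) = (-180 + (8 + I*sqrt(15)))*(-37 - 1/(92 + 173)) = (-172 + I*sqrt(15))*(-37 - 1/265) = (-172 + I*sqrt(15))*(-9806/265) = 1686632/265 - 9806*I*sqrt(15)/265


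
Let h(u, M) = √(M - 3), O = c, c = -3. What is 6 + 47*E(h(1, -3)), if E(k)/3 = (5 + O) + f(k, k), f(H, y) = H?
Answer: 288 + 141*I*√6 ≈ 288.0 + 345.38*I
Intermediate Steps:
O = -3
h(u, M) = √(-3 + M)
E(k) = 6 + 3*k (E(k) = 3*((5 - 3) + k) = 3*(2 + k) = 6 + 3*k)
6 + 47*E(h(1, -3)) = 6 + 47*(6 + 3*√(-3 - 3)) = 6 + 47*(6 + 3*√(-6)) = 6 + 47*(6 + 3*(I*√6)) = 6 + 47*(6 + 3*I*√6) = 6 + (282 + 141*I*√6) = 288 + 141*I*√6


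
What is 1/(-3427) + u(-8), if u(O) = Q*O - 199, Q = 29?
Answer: -1477038/3427 ≈ -431.00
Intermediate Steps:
u(O) = -199 + 29*O (u(O) = 29*O - 199 = -199 + 29*O)
1/(-3427) + u(-8) = 1/(-3427) + (-199 + 29*(-8)) = -1/3427 + (-199 - 232) = -1/3427 - 431 = -1477038/3427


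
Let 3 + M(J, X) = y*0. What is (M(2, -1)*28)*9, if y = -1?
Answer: -756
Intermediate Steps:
M(J, X) = -3 (M(J, X) = -3 - 1*0 = -3 + 0 = -3)
(M(2, -1)*28)*9 = -3*28*9 = -84*9 = -756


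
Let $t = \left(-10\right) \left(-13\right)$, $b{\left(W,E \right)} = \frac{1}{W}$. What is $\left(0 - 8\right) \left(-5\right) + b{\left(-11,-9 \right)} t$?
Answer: $\frac{310}{11} \approx 28.182$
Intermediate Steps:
$t = 130$
$\left(0 - 8\right) \left(-5\right) + b{\left(-11,-9 \right)} t = \left(0 - 8\right) \left(-5\right) + \frac{1}{-11} \cdot 130 = \left(-8\right) \left(-5\right) - \frac{130}{11} = 40 - \frac{130}{11} = \frac{310}{11}$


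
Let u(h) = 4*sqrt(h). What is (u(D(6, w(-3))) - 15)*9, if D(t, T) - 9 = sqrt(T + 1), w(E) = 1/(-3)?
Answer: -135 + 12*sqrt(81 + 3*sqrt(6)) ≈ -22.207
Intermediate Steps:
w(E) = -1/3
D(t, T) = 9 + sqrt(1 + T) (D(t, T) = 9 + sqrt(T + 1) = 9 + sqrt(1 + T))
(u(D(6, w(-3))) - 15)*9 = (4*sqrt(9 + sqrt(1 - 1/3)) - 15)*9 = (4*sqrt(9 + sqrt(2/3)) - 15)*9 = (4*sqrt(9 + sqrt(6)/3) - 15)*9 = (-15 + 4*sqrt(9 + sqrt(6)/3))*9 = -135 + 36*sqrt(9 + sqrt(6)/3)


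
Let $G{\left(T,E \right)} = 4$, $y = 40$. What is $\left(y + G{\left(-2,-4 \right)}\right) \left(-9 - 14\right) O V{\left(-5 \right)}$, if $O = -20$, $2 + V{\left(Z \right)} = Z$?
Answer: $-141680$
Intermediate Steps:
$V{\left(Z \right)} = -2 + Z$
$\left(y + G{\left(-2,-4 \right)}\right) \left(-9 - 14\right) O V{\left(-5 \right)} = \left(40 + 4\right) \left(-9 - 14\right) \left(-20\right) \left(-2 - 5\right) = 44 \left(-23\right) \left(-20\right) \left(-7\right) = \left(-1012\right) \left(-20\right) \left(-7\right) = 20240 \left(-7\right) = -141680$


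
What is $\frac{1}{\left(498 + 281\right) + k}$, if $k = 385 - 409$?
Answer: $\frac{1}{755} \approx 0.0013245$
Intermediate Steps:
$k = -24$
$\frac{1}{\left(498 + 281\right) + k} = \frac{1}{\left(498 + 281\right) - 24} = \frac{1}{779 - 24} = \frac{1}{755}$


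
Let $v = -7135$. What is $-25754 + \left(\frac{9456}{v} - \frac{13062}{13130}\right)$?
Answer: $- \frac{48258354947}{1873651} \approx -25756.0$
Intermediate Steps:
$-25754 + \left(\frac{9456}{v} - \frac{13062}{13130}\right) = -25754 + \left(\frac{9456}{-7135} - \frac{13062}{13130}\right) = -25754 + \left(9456 \left(- \frac{1}{7135}\right) - \frac{6531}{6565}\right) = -25754 - \frac{4347093}{1873651} = - \frac{48258354947}{1873651}$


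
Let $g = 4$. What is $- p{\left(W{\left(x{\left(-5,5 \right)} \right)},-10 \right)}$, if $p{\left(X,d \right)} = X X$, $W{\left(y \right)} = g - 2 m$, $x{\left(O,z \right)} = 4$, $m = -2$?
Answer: $-64$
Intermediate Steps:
$W{\left(y \right)} = 8$ ($W{\left(y \right)} = 4 - -4 = 4 + 4 = 8$)
$p{\left(X,d \right)} = X^{2}$
$- p{\left(W{\left(x{\left(-5,5 \right)} \right)},-10 \right)} = - 8^{2} = \left(-1\right) 64 = -64$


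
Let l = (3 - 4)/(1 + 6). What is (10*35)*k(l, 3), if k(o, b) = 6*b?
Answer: 6300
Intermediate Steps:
l = -⅐ (l = -1/7 = -1*⅐ = -⅐ ≈ -0.14286)
(10*35)*k(l, 3) = (10*35)*(6*3) = 350*18 = 6300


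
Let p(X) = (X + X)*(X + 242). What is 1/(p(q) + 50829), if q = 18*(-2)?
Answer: 1/35997 ≈ 2.7780e-5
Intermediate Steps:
q = -36
p(X) = 2*X*(242 + X) (p(X) = (2*X)*(242 + X) = 2*X*(242 + X))
1/(p(q) + 50829) = 1/(2*(-36)*(242 - 36) + 50829) = 1/(2*(-36)*206 + 50829) = 1/(-14832 + 50829) = 1/35997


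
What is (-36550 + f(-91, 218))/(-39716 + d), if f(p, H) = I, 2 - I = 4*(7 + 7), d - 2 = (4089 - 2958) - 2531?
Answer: 18302/20557 ≈ 0.89030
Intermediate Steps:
d = -1398 (d = 2 + ((4089 - 2958) - 2531) = 2 + (1131 - 2531) = 2 - 1400 = -1398)
I = -54 (I = 2 - 4*(7 + 7) = 2 - 4*14 = 2 - 1*56 = 2 - 56 = -54)
f(p, H) = -54
(-36550 + f(-91, 218))/(-39716 + d) = (-36550 - 54)/(-39716 - 1398) = -36604/(-41114) = -36604*(-1/41114) = 18302/20557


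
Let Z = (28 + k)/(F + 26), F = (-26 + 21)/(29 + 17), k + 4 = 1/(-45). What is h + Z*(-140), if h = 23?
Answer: -1143215/10719 ≈ -106.65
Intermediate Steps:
k = -181/45 (k = -4 + 1/(-45) = -4 - 1/45 = -181/45 ≈ -4.0222)
F = -5/46 ≈ -0.10870
Z = 49634/53595 (Z = (28 - 181/45)/(-5/46 + 26) = 1079/(45*(1191/46)) = (1079/45)*(46/1191) = 49634/53595 ≈ 0.92609)
h + Z*(-140) = 23 + (49634/53595)*(-140) = 23 - 1389752/10719 = -1143215/10719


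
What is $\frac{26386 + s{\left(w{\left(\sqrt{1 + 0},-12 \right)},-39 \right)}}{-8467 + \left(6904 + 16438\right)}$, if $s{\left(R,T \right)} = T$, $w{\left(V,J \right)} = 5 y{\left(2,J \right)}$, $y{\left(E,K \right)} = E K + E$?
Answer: $\frac{26347}{14875} \approx 1.7712$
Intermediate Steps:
$y{\left(E,K \right)} = E + E K$
$w{\left(V,J \right)} = 10 + 10 J$ ($w{\left(V,J \right)} = 5 \cdot 2 \left(1 + J\right) = 5 \left(2 + 2 J\right) = 10 + 10 J$)
$\frac{26386 + s{\left(w{\left(\sqrt{1 + 0},-12 \right)},-39 \right)}}{-8467 + \left(6904 + 16438\right)} = \frac{26386 - 39}{-8467 + \left(6904 + 16438\right)} = \frac{26347}{-8467 + 23342} = \frac{26347}{14875}$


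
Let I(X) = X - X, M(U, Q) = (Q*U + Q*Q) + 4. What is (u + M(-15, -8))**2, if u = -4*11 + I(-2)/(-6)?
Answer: 20736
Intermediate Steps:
M(U, Q) = 4 + Q**2 + Q*U (M(U, Q) = (Q*U + Q**2) + 4 = (Q**2 + Q*U) + 4 = 4 + Q**2 + Q*U)
I(X) = 0
u = -44 (u = -4*11 + 0/(-6) = -44 + 0*(-1/6) = -44 + 0 = -44)
(u + M(-15, -8))**2 = (-44 + (4 + (-8)**2 - 8*(-15)))**2 = (-44 + (4 + 64 + 120))**2 = (-44 + 188)**2 = 144**2 = 20736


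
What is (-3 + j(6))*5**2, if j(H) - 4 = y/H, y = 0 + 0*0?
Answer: 25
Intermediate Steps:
y = 0 (y = 0 + 0 = 0)
j(H) = 4 (j(H) = 4 + 0/H = 4 + 0 = 4)
(-3 + j(6))*5**2 = (-3 + 4)*5**2 = 1*25 = 25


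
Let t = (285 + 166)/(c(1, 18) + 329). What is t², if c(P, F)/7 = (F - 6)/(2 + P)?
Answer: 203401/127449 ≈ 1.5959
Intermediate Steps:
c(P, F) = 7*(-6 + F)/(2 + P) (c(P, F) = 7*((F - 6)/(2 + P)) = 7*((-6 + F)/(2 + P)) = 7*(-6 + F)/(2 + P))
t = 451/357 (t = (285 + 166)/(7*(-6 + 18)/(2 + 1) + 329) = 451/(7*12/3 + 329) = 451/(7*(⅓)*12 + 329) = 451/(28 + 329) = 451/357 ≈ 1.2633)
t² = (451/357)² = 203401/127449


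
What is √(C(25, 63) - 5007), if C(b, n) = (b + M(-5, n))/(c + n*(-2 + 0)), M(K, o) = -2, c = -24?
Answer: I*√4506438/30 ≈ 70.761*I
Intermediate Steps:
C(b, n) = (-2 + b)/(-24 - 2*n) (C(b, n) = (b - 2)/(-24 + n*(-2 + 0)) = (-2 + b)/(-24 + n*(-2)) = (-2 + b)/(-24 - 2*n))
√(C(25, 63) - 5007) = √((2 - 1*25)/(2*(12 + 63)) - 5007) = √((½)*(2 - 25)/75 - 5007) = √((½)*(1/75)*(-23) - 5007) = √(-23/150 - 5007) = √(-751073/150) = I*√4506438/30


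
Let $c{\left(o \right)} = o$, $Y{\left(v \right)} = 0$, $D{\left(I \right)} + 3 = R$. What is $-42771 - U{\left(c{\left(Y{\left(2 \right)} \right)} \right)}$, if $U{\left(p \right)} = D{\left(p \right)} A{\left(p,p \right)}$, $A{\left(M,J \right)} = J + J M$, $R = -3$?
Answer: $-42771$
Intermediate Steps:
$D{\left(I \right)} = -6$ ($D{\left(I \right)} = -3 - 3 = -6$)
$U{\left(p \right)} = - 6 p \left(1 + p\right)$
$-42771 - U{\left(c{\left(Y{\left(2 \right)} \right)} \right)} = -42771 - \left(-6\right) 0 \left(1 + 0\right) = -42771 - \left(-6\right) 0 \cdot 1 = -42771 - 0 = -42771 + 0 = -42771$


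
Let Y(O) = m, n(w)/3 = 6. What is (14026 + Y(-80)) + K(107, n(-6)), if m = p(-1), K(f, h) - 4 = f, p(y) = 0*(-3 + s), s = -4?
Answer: 14137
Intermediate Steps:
p(y) = 0 (p(y) = 0*(-3 - 4) = 0*(-7) = 0)
n(w) = 18 (n(w) = 3*6 = 18)
K(f, h) = 4 + f
m = 0
Y(O) = 0
(14026 + Y(-80)) + K(107, n(-6)) = (14026 + 0) + (4 + 107) = 14026 + 111 = 14137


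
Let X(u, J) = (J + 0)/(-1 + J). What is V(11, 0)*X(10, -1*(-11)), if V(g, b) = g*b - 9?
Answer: -99/10 ≈ -9.9000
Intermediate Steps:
V(g, b) = -9 + b*g (V(g, b) = b*g - 9 = -9 + b*g)
X(u, J) = J/(-1 + J)
V(11, 0)*X(10, -1*(-11)) = (-9 + 0*11)*((-1*(-11))/(-1 - 1*(-11))) = (-9 + 0)*(11/(-1 + 11)) = -99/10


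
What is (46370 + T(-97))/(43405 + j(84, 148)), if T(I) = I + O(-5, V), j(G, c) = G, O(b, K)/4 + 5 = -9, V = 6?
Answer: 46217/43489 ≈ 1.0627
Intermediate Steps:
O(b, K) = -56 (O(b, K) = -20 + 4*(-9) = -20 - 36 = -56)
T(I) = -56 + I (T(I) = I - 56 = -56 + I)
(46370 + T(-97))/(43405 + j(84, 148)) = (46370 + (-56 - 97))/(43405 + 84) = (46370 - 153)/43489 = 46217*(1/43489) = 46217/43489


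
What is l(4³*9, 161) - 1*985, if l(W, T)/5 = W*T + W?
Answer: 465575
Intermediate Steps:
l(W, T) = 5*W + 5*T*W (l(W, T) = 5*(W*T + W) = 5*(T*W + W) = 5*(W + T*W) = 5*W + 5*T*W)
l(4³*9, 161) - 1*985 = 5*(4³*9)*(1 + 161) - 1*985 = 5*(64*9)*162 - 985 = 5*576*162 - 985 = 466560 - 985 = 465575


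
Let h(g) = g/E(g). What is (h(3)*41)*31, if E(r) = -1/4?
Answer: -15252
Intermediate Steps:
E(r) = -¼ (E(r) = -1*¼ = -¼)
h(g) = -4*g (h(g) = g/(-¼) = g*(-4) = -4*g)
(h(3)*41)*31 = (-4*3*41)*31 = -12*41*31 = -492*31 = -15252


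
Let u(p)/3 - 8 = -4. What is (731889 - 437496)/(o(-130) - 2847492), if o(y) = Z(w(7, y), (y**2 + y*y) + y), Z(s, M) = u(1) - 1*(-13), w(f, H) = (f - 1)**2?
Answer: -294393/2847467 ≈ -0.10339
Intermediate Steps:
w(f, H) = (-1 + f)**2
u(p) = 12 (u(p) = 24 + 3*(-4) = 24 - 12 = 12)
Z(s, M) = 25 (Z(s, M) = 12 - 1*(-13) = 12 + 13 = 25)
o(y) = 25
(731889 - 437496)/(o(-130) - 2847492) = (731889 - 437496)/(25 - 2847492) = 294393/(-2847467) = 294393*(-1/2847467) = -294393/2847467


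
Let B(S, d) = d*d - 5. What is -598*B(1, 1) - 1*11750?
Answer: -9358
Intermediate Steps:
B(S, d) = -5 + d² (B(S, d) = d² - 5 = -5 + d²)
-598*B(1, 1) - 1*11750 = -598*(-5 + 1²) - 1*11750 = -598*(-5 + 1) - 11750 = -598*(-4) - 11750 = 2392 - 11750 = -9358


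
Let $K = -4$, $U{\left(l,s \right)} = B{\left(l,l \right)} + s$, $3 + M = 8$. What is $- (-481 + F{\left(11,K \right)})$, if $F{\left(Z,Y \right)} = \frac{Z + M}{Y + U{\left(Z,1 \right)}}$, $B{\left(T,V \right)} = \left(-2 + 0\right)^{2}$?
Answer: $465$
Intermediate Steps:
$M = 5$ ($M = -3 + 8 = 5$)
$B{\left(T,V \right)} = 4$ ($B{\left(T,V \right)} = \left(-2\right)^{2} = 4$)
$U{\left(l,s \right)} = 4 + s$
$F{\left(Z,Y \right)} = \frac{5 + Z}{5 + Y}$ ($F{\left(Z,Y \right)} = \frac{Z + 5}{Y + \left(4 + 1\right)} = \frac{5 + Z}{Y + 5} = \frac{5 + Z}{5 + Y}$)
$- (-481 + F{\left(11,K \right)}) = - (-481 + \frac{5 + 11}{5 - 4}) = - (-481 + 1^{-1} \cdot 16) = - (-481 + 1 \cdot 16) = - (-481 + 16) = \left(-1\right) \left(-465\right) = 465$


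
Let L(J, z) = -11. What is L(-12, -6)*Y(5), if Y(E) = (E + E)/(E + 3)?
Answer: -55/4 ≈ -13.750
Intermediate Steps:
Y(E) = 2*E/(3 + E) (Y(E) = (2*E)/(3 + E) = 2*E/(3 + E))
L(-12, -6)*Y(5) = -22*5/(3 + 5) = -22*5/8 = -11*5/4 = -55/4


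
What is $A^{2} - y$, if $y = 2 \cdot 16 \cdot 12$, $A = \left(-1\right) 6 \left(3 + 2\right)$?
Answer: $516$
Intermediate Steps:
$A = -30$ ($A = \left(-6\right) 5 = -30$)
$y = 384$ ($y = 32 \cdot 12 = 384$)
$A^{2} - y = \left(-30\right)^{2} - 384 = 900 - 384 = 516$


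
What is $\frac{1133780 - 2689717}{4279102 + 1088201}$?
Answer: $- \frac{1555937}{5367303} \approx -0.28989$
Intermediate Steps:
$\frac{1133780 - 2689717}{4279102 + 1088201} = - \frac{1555937}{5367303}$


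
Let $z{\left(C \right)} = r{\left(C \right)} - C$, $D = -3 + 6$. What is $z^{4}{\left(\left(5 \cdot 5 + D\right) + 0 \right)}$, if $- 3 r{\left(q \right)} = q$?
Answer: $\frac{157351936}{81} \approx 1.9426 \cdot 10^{6}$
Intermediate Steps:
$r{\left(q \right)} = - \frac{q}{3}$
$D = 3$
$z{\left(C \right)} = - \frac{4 C}{3}$ ($z{\left(C \right)} = - \frac{C}{3} - C = - \frac{4 C}{3}$)
$z^{4}{\left(\left(5 \cdot 5 + D\right) + 0 \right)} = \left(- \frac{4 \left(\left(5 \cdot 5 + 3\right) + 0\right)}{3}\right)^{4} = \left(- \frac{4 \left(\left(25 + 3\right) + 0\right)}{3}\right)^{4} = \left(- \frac{4 \left(28 + 0\right)}{3}\right)^{4} = \left(\left(- \frac{4}{3}\right) 28\right)^{4} = \left(- \frac{112}{3}\right)^{4} = \frac{157351936}{81}$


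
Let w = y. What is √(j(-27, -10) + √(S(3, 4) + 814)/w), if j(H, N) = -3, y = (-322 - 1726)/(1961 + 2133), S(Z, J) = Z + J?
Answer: √(-3072 - 2047*√821)/32 ≈ 7.7639*I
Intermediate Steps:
S(Z, J) = J + Z
y = -1024/2047 (y = -2048/4094 = -2048*1/4094 = -1024/2047 ≈ -0.50024)
w = -1024/2047 ≈ -0.50024
√(j(-27, -10) + √(S(3, 4) + 814)/w) = √(-3 + √((4 + 3) + 814)/(-1024/2047)) = √(-3 + √(7 + 814)*(-2047/1024)) = √(-3 + √821*(-2047/1024)) = √(-3 - 2047*√821/1024)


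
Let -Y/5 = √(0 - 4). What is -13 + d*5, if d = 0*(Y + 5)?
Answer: -13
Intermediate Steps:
Y = -10*I (Y = -5*√(0 - 4) = -10*I ≈ -10.0*I)
d = 0 (d = 0*(-10*I + 5) = 0*(5 - 10*I) = 0)
-13 + d*5 = -13 + 0*5 = -13 + 0 = -13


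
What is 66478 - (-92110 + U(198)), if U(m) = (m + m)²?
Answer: 1772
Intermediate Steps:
U(m) = 4*m² (U(m) = (2*m)² = 4*m²)
66478 - (-92110 + U(198)) = 66478 - (-92110 + 4*198²) = 66478 - (-92110 + 4*39204) = 66478 - (-92110 + 156816) = 66478 - 1*64706 = 66478 - 64706 = 1772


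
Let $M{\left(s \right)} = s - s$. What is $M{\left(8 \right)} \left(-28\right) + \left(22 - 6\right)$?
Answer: $16$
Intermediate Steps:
$M{\left(s \right)} = 0$
$M{\left(8 \right)} \left(-28\right) + \left(22 - 6\right) = 0 \left(-28\right) + \left(22 - 6\right) = 0 + 16 = 16$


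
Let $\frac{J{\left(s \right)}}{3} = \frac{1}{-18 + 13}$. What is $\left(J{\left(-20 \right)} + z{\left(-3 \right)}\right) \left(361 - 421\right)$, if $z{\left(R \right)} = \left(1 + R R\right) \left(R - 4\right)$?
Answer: $4236$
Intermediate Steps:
$z{\left(R \right)} = \left(1 + R^{2}\right) \left(-4 + R\right)$
$J{\left(s \right)} = - \frac{3}{5}$ ($J{\left(s \right)} = \frac{3}{-18 + 13} = \frac{3}{-5} = 3 \left(- \frac{1}{5}\right) = - \frac{3}{5}$)
$\left(J{\left(-20 \right)} + z{\left(-3 \right)}\right) \left(361 - 421\right) = \left(- \frac{3}{5} - \left(7 + 27 + 36\right)\right) \left(361 - 421\right) = \left(- \frac{3}{5} - 70\right) \left(-60\right) = \left(- \frac{353}{5}\right) \left(-60\right) = 4236$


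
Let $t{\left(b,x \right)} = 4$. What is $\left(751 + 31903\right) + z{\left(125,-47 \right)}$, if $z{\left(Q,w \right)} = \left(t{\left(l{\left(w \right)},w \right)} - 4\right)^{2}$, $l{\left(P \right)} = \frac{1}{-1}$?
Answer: $32654$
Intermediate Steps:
$l{\left(P \right)} = -1$
$z{\left(Q,w \right)} = 0$ ($z{\left(Q,w \right)} = \left(4 - 4\right)^{2} = 0^{2} = 0$)
$\left(751 + 31903\right) + z{\left(125,-47 \right)} = \left(751 + 31903\right) + 0 = 32654 + 0 = 32654$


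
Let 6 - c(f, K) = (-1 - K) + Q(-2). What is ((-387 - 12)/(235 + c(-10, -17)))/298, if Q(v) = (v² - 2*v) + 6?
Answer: -399/62878 ≈ -0.0063456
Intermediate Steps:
Q(v) = 6 + v² - 2*v
c(f, K) = -7 + K (c(f, K) = 6 - ((-1 - K) + (6 + (-2)² - 2*(-2))) = 6 - ((-1 - K) + (6 + 4 + 4)) = 6 - ((-1 - K) + 14) = 6 - (13 - K) = 6 + (-13 + K) = -7 + K)
((-387 - 12)/(235 + c(-10, -17)))/298 = ((-387 - 12)/(235 + (-7 - 17)))/298 = -399/(235 - 24)*(1/298) = -399/211*(1/298) = -399*1/211*(1/298) = -399/211*1/298 = -399/62878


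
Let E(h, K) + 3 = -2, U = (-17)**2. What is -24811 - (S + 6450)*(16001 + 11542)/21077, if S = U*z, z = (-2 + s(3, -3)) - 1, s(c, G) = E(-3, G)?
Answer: -636914381/21077 ≈ -30218.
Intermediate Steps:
U = 289
E(h, K) = -5 (E(h, K) = -3 - 2 = -5)
s(c, G) = -5
z = -8 (z = (-2 - 5) - 1 = -7 - 1 = -8)
S = -2312 (S = 289*(-8) = -2312)
-24811 - (S + 6450)*(16001 + 11542)/21077 = -24811 - (-2312 + 6450)*(16001 + 11542)/21077 = -24811 - 4138*27543/21077 = -24811 - 113972934/21077 = -636914381/21077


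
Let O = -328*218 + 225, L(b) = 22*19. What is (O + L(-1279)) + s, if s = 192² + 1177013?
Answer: 1143016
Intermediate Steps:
L(b) = 418
s = 1213877 (s = 36864 + 1177013 = 1213877)
O = -71279 (O = -71504 + 225 = -71279)
(O + L(-1279)) + s = (-71279 + 418) + 1213877 = -70861 + 1213877 = 1143016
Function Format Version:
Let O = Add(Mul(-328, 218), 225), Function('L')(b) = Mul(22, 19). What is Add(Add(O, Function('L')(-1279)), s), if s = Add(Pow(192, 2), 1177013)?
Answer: 1143016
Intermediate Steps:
Function('L')(b) = 418
s = 1213877 (s = Add(36864, 1177013) = 1213877)
O = -71279 (O = Add(-71504, 225) = -71279)
Add(Add(O, Function('L')(-1279)), s) = Add(Add(-71279, 418), 1213877) = Add(-70861, 1213877) = 1143016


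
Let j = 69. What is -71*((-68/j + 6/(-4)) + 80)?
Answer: -759487/138 ≈ -5503.5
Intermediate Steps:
-71*((-68/j + 6/(-4)) + 80) = -71*((-68/69 + 6/(-4)) + 80) = -71*((-68*1/69 + 6*(-¼)) + 80) = -71*((-68/69 - 3/2) + 80) = -71*(-343/138 + 80) = -71*10697/138 = -759487/138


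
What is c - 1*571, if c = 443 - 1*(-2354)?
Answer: 2226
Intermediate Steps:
c = 2797 (c = 443 + 2354 = 2797)
c - 1*571 = 2797 - 1*571 = 2797 - 571 = 2226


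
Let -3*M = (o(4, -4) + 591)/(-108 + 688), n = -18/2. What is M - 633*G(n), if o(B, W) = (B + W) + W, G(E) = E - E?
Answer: -587/1740 ≈ -0.33736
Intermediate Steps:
n = -9 (n = -18*1/2 = -9)
G(E) = 0
o(B, W) = B + 2*W
M = -587/1740 (M = -((4 + 2*(-4)) + 591)/(3*(-108 + 688)) = -((4 - 8) + 591)/(3*580) = -(-4 + 591)/(3*580) = -587/(3*580) = -1/3*587/580 = -587/1740 ≈ -0.33736)
M - 633*G(n) = -587/1740 - 633*0 = -587/1740 + 0 = -587/1740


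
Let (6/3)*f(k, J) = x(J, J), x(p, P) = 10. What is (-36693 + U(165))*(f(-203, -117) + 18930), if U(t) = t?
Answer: -691657680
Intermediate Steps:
f(k, J) = 5 (f(k, J) = (½)*10 = 5)
(-36693 + U(165))*(f(-203, -117) + 18930) = (-36693 + 165)*(5 + 18930) = -36528*18935 = -691657680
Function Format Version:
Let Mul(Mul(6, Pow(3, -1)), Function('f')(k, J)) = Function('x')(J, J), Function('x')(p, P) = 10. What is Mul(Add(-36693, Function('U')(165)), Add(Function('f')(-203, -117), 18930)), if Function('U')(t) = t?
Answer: -691657680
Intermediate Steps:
Function('f')(k, J) = 5 (Function('f')(k, J) = Mul(Rational(1, 2), 10) = 5)
Mul(Add(-36693, Function('U')(165)), Add(Function('f')(-203, -117), 18930)) = Mul(Add(-36693, 165), Add(5, 18930)) = Mul(-36528, 18935) = -691657680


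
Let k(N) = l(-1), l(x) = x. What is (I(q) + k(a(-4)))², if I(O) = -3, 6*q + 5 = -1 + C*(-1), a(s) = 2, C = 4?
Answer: 16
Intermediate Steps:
k(N) = -1
q = -5/3 (q = -⅚ + (-1 + 4*(-1))/6 = -⅚ + (-1 - 4)/6 = -⅚ + (⅙)*(-5) = -⅚ - ⅚ = -5/3 ≈ -1.6667)
(I(q) + k(a(-4)))² = (-3 - 1)² = (-4)² = 16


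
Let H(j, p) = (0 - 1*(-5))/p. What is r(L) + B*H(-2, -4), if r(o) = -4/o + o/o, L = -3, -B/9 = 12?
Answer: 412/3 ≈ 137.33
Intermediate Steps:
B = -108 (B = -9*12 = -108)
H(j, p) = 5/p (H(j, p) = (0 + 5)/p = 5/p)
r(o) = 1 - 4/o (r(o) = -4/o + 1 = 1 - 4/o)
r(L) + B*H(-2, -4) = (-4 - 3)/(-3) - 540/(-4) = -⅓*(-7) - 540*(-1)/4 = 7/3 - 108*(-5/4) = 7/3 + 135 = 412/3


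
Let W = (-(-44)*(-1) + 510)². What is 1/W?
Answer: 1/217156 ≈ 4.6050e-6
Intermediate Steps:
W = 217156 (W = (-44*1 + 510)² = (-44 + 510)² = 466² = 217156)
1/W = 1/217156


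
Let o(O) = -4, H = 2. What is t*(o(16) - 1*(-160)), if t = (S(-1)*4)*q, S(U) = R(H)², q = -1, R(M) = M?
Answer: -2496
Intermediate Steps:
S(U) = 4 (S(U) = 2² = 4)
t = -16 (t = (4*4)*(-1) = 16*(-1) = -16)
t*(o(16) - 1*(-160)) = -16*(-4 - 1*(-160)) = -16*(-4 + 160) = -16*156 = -2496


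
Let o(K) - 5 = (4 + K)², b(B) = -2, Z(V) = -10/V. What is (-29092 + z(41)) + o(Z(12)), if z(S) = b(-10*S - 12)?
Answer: -1046843/36 ≈ -29079.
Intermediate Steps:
z(S) = -2
o(K) = 5 + (4 + K)²
(-29092 + z(41)) + o(Z(12)) = (-29092 - 2) + (5 + (4 - 10/12)²) = -29094 + (5 + (4 - 10*1/12)²) = -29094 + (5 + (4 - ⅚)²) = -29094 + (5 + (19/6)²) = -29094 + (5 + 361/36) = -29094 + 541/36 = -1046843/36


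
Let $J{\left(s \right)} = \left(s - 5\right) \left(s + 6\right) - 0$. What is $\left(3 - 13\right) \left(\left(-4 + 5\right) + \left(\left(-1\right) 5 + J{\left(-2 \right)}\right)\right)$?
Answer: $320$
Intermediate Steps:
$J{\left(s \right)} = \left(-5 + s\right) \left(6 + s\right)$ ($J{\left(s \right)} = \left(-5 + s\right) \left(6 + s\right) + 0 = \left(-5 + s\right) \left(6 + s\right)$)
$\left(3 - 13\right) \left(\left(-4 + 5\right) + \left(\left(-1\right) 5 + J{\left(-2 \right)}\right)\right) = \left(3 - 13\right) \left(\left(-4 + 5\right) - 33\right) = - 10 \left(1 - 33\right) = \left(-10\right) \left(-32\right) = 320$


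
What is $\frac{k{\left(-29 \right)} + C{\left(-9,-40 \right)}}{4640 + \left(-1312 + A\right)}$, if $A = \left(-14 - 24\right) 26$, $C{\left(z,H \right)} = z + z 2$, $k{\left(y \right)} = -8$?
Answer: $- \frac{7}{468} \approx -0.014957$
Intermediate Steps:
$C{\left(z,H \right)} = 3 z$ ($C{\left(z,H \right)} = z + 2 z = 3 z$)
$A = -988$ ($A = \left(-38\right) 26 = -988$)
$\frac{k{\left(-29 \right)} + C{\left(-9,-40 \right)}}{4640 + \left(-1312 + A\right)} = \frac{-8 + 3 \left(-9\right)}{4640 - 2300} = \frac{-8 - 27}{4640 - 2300} = - \frac{35}{2340} = \left(-35\right) \frac{1}{2340} = - \frac{7}{468}$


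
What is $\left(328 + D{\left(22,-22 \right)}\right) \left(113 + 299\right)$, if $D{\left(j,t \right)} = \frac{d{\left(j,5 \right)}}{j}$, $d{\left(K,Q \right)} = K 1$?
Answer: $135548$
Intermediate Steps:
$d{\left(K,Q \right)} = K$
$D{\left(j,t \right)} = 1$ ($D{\left(j,t \right)} = \frac{j}{j} = 1$)
$\left(328 + D{\left(22,-22 \right)}\right) \left(113 + 299\right) = \left(328 + 1\right) \left(113 + 299\right) = 329 \cdot 412 = 135548$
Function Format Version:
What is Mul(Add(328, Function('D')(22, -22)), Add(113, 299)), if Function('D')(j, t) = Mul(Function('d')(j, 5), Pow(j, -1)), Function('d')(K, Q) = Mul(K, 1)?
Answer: 135548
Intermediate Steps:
Function('d')(K, Q) = K
Function('D')(j, t) = 1 (Function('D')(j, t) = Mul(j, Pow(j, -1)) = 1)
Mul(Add(328, Function('D')(22, -22)), Add(113, 299)) = Mul(Add(328, 1), Add(113, 299)) = Mul(329, 412) = 135548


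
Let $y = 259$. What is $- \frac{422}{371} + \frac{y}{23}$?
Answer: $\frac{86383}{8533} \approx 10.123$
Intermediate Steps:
$- \frac{422}{371} + \frac{y}{23} = - \frac{422}{371} + \frac{259}{23} = \frac{86383}{8533}$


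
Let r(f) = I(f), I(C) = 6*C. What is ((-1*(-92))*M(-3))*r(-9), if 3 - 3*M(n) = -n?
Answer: 0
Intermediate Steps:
r(f) = 6*f
M(n) = 1 + n/3 (M(n) = 1 - (-1)*n/3 = 1 + n/3)
((-1*(-92))*M(-3))*r(-9) = ((-1*(-92))*(1 + (⅓)*(-3)))*(6*(-9)) = (92*(1 - 1))*(-54) = (92*0)*(-54) = 0*(-54) = 0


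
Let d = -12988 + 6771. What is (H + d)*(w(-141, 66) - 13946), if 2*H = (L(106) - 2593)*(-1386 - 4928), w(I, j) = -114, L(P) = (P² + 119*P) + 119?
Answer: 948912900940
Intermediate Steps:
L(P) = 119 + P² + 119*P
d = -6217
H = -67484032 (H = (((119 + 106² + 119*106) - 2593)*(-1386 - 4928))/2 = (((119 + 11236 + 12614) - 2593)*(-6314))/2 = ((23969 - 2593)*(-6314))/2 = (21376*(-6314))/2 = (½)*(-134968064) = -67484032)
(H + d)*(w(-141, 66) - 13946) = (-67484032 - 6217)*(-114 - 13946) = -67490249*(-14060) = 948912900940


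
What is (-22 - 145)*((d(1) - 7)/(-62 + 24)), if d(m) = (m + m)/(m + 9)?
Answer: -2839/95 ≈ -29.884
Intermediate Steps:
d(m) = 2*m/(9 + m) (d(m) = (2*m)/(9 + m) = 2*m/(9 + m))
(-22 - 145)*((d(1) - 7)/(-62 + 24)) = (-22 - 145)*((2*1/(9 + 1) - 7)/(-62 + 24)) = -167*(2*1/10 - 7)/(-38) = -167*(2*1*(1/10) - 7)*(-1)/38 = -167*(1/5 - 7)*(-1)/38 = -(-5678)*(-1)/(5*38) = -167*17/95 = -2839/95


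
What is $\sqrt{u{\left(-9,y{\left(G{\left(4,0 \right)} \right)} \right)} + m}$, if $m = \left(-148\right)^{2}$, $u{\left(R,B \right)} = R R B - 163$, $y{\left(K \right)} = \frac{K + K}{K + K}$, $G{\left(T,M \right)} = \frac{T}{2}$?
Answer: $\sqrt{21822} \approx 147.72$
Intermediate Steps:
$G{\left(T,M \right)} = \frac{T}{2}$ ($G{\left(T,M \right)} = T \frac{1}{2} = \frac{T}{2}$)
$y{\left(K \right)} = 1$ ($y{\left(K \right)} = \frac{2 K}{2 K} = 2 K \frac{1}{2 K} = 1$)
$u{\left(R,B \right)} = -163 + B R^{2}$ ($u{\left(R,B \right)} = R^{2} B - 163 = B R^{2} - 163 = -163 + B R^{2}$)
$m = 21904$
$\sqrt{u{\left(-9,y{\left(G{\left(4,0 \right)} \right)} \right)} + m} = \sqrt{\left(-163 + 1 \left(-9\right)^{2}\right) + 21904} = \sqrt{\left(-163 + 1 \cdot 81\right) + 21904} = \sqrt{\left(-163 + 81\right) + 21904} = \sqrt{-82 + 21904} = \sqrt{21822}$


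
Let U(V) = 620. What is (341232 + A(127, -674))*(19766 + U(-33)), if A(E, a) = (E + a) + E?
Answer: 6947793432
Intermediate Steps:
A(E, a) = a + 2*E
(341232 + A(127, -674))*(19766 + U(-33)) = (341232 + (-674 + 2*127))*(19766 + 620) = (341232 + (-674 + 254))*20386 = (341232 - 420)*20386 = 340812*20386 = 6947793432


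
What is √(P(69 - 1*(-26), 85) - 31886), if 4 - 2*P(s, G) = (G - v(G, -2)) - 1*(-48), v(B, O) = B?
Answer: 2*I*√7977 ≈ 178.63*I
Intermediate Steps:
P(s, G) = -22 (P(s, G) = 2 - ((G - G) - 1*(-48))/2 = 2 - (0 + 48)/2 = 2 - ½*48 = 2 - 24 = -22)
√(P(69 - 1*(-26), 85) - 31886) = √(-22 - 31886) = √(-31908) = 2*I*√7977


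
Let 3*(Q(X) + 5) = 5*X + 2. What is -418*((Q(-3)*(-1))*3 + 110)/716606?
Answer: -2622/32573 ≈ -0.080496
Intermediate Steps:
Q(X) = -13/3 + 5*X/3 (Q(X) = -5 + (5*X + 2)/3 = -5 + (2 + 5*X)/3 = -5 + (2/3 + 5*X/3) = -13/3 + 5*X/3)
-418*((Q(-3)*(-1))*3 + 110)/716606 = -418*(((-13/3 + (5/3)*(-3))*(-1))*3 + 110)/716606 = -418*(((-13/3 - 5)*(-1))*3 + 110)*(1/716606) = -418*(-28/3*(-1)*3 + 110)*(1/716606) = -418*((28/3)*3 + 110)*(1/716606) = -418*(28 + 110)*(1/716606) = -418*138*(1/716606) = -57684*1/716606 = -2622/32573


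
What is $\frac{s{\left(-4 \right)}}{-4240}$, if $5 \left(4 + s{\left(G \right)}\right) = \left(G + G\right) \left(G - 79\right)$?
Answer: $- \frac{161}{5300} \approx -0.030377$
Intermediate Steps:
$s{\left(G \right)} = -4 + \frac{2 G \left(-79 + G\right)}{5}$ ($s{\left(G \right)} = -4 + \frac{\left(G + G\right) \left(G - 79\right)}{5} = -4 + \frac{2 G \left(-79 + G\right)}{5}$)
$\frac{s{\left(-4 \right)}}{-4240} = \frac{-4 - - \frac{632}{5} + \frac{2 \left(-4\right)^{2}}{5}}{-4240} = \left(-4 + \frac{632}{5} + \frac{2}{5} \cdot 16\right) \left(- \frac{1}{4240}\right) = \left(-4 + \frac{632}{5} + \frac{32}{5}\right) \left(- \frac{1}{4240}\right) = \frac{644}{5} \left(- \frac{1}{4240}\right) = - \frac{161}{5300}$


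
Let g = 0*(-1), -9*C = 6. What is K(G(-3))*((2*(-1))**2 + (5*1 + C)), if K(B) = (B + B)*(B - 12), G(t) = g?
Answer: 0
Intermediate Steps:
C = -2/3 (C = -1/9*6 = -2/3 ≈ -0.66667)
g = 0
G(t) = 0
K(B) = 2*B*(-12 + B) (K(B) = (2*B)*(-12 + B) = 2*B*(-12 + B))
K(G(-3))*((2*(-1))**2 + (5*1 + C)) = (2*0*(-12 + 0))*((2*(-1))**2 + (5*1 - 2/3)) = (2*0*(-12))*((-2)**2 + (5 - 2/3)) = 0*(4 + 13/3) = 0*(25/3) = 0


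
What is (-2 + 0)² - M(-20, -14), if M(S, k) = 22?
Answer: -18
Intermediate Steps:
(-2 + 0)² - M(-20, -14) = (-2 + 0)² - 1*22 = (-2)² - 22 = 4 - 22 = -18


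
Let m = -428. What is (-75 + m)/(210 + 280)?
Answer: -503/490 ≈ -1.0265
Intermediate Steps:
(-75 + m)/(210 + 280) = (-75 - 428)/(210 + 280) = -503/490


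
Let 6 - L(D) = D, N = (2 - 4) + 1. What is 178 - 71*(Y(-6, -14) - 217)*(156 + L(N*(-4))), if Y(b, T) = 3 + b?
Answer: 2468138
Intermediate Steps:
N = -1 (N = -2 + 1 = -1)
L(D) = 6 - D
178 - 71*(Y(-6, -14) - 217)*(156 + L(N*(-4))) = 178 - 71*((3 - 6) - 217)*(156 + (6 - (-1)*(-4))) = 178 - 71*(-3 - 217)*(156 + (6 - 1*4)) = 178 - (-15620)*(156 + (6 - 4)) = 178 - (-15620)*(156 + 2) = 178 - (-15620)*158 = 178 - 71*(-34760) = 178 + 2467960 = 2468138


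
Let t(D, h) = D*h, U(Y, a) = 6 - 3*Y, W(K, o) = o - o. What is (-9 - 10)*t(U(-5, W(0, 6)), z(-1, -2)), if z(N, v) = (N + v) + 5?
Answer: -798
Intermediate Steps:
z(N, v) = 5 + N + v
W(K, o) = 0
(-9 - 10)*t(U(-5, W(0, 6)), z(-1, -2)) = (-9 - 10)*((6 - 3*(-5))*(5 - 1 - 2)) = -19*(6 + 15)*2 = -399*2 = -19*42 = -798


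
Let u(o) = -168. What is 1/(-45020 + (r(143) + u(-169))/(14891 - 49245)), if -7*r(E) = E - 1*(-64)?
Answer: -240478/10826318177 ≈ -2.2212e-5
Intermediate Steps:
r(E) = -64/7 - E/7 (r(E) = -(E - 1*(-64))/7 = -(E + 64)/7 = -(64 + E)/7 = -64/7 - E/7)
1/(-45020 + (r(143) + u(-169))/(14891 - 49245)) = 1/(-45020 + ((-64/7 - ⅐*143) - 168)/(14891 - 49245)) = 1/(-45020 + ((-64/7 - 143/7) - 168)/(-34354)) = 1/(-45020 + (-207/7 - 168)*(-1/34354)) = 1/(-45020 - 1383/7*(-1/34354)) = 1/(-45020 + 1383/240478) = 1/(-10826318177/240478) = -240478/10826318177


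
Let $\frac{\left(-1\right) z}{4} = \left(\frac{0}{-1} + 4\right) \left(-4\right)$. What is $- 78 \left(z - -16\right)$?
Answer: $-6240$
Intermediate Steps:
$z = 64$ ($z = - 4 \left(\frac{0}{-1} + 4\right) \left(-4\right) = - 4 \left(0 \left(-1\right) + 4\right) \left(-4\right) = - 4 \left(0 + 4\right) \left(-4\right) = - 4 \cdot 4 \left(-4\right) = \left(-4\right) \left(-16\right) = 64$)
$- 78 \left(z - -16\right) = - 78 \left(64 - -16\right) = - 78 \left(64 + 16\right) = \left(-78\right) 80 = -6240$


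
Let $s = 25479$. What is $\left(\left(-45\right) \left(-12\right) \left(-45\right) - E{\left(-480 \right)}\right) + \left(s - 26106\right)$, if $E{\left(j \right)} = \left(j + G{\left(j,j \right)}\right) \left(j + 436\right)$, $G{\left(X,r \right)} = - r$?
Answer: $-24927$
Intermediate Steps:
$E{\left(j \right)} = 0$ ($E{\left(j \right)} = \left(j - j\right) \left(j + 436\right) = 0 \left(436 + j\right) = 0$)
$\left(\left(-45\right) \left(-12\right) \left(-45\right) - E{\left(-480 \right)}\right) + \left(s - 26106\right) = \left(\left(-45\right) \left(-12\right) \left(-45\right) - 0\right) + \left(25479 - 26106\right) = \left(540 \left(-45\right) + 0\right) + \left(25479 - 26106\right) = \left(-24300 + 0\right) - 627 = -24300 - 627 = -24927$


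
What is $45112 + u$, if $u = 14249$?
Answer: $59361$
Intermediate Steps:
$45112 + u = 45112 + 14249 = 59361$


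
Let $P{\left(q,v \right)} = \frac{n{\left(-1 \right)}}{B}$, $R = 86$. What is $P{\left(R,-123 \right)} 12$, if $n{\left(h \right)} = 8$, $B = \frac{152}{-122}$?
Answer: $- \frac{1464}{19} \approx -77.053$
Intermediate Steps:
$B = - \frac{76}{61}$ ($B = 152 \left(- \frac{1}{122}\right) = - \frac{76}{61} \approx -1.2459$)
$P{\left(q,v \right)} = - \frac{122}{19}$ ($P{\left(q,v \right)} = \frac{8}{- \frac{76}{61}} = 8 \left(- \frac{61}{76}\right) = - \frac{122}{19}$)
$P{\left(R,-123 \right)} 12 = \left(- \frac{122}{19}\right) 12 = - \frac{1464}{19}$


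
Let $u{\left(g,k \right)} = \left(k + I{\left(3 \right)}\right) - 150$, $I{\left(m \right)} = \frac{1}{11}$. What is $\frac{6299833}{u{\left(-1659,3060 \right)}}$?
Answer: $\frac{69298163}{32011} \approx 2164.8$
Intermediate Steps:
$I{\left(m \right)} = \frac{1}{11}$
$u{\left(g,k \right)} = - \frac{1649}{11} + k$ ($u{\left(g,k \right)} = \left(k + \frac{1}{11}\right) - 150 = \left(\frac{1}{11} + k\right) - 150 = - \frac{1649}{11} + k$)
$\frac{6299833}{u{\left(-1659,3060 \right)}} = \frac{6299833}{- \frac{1649}{11} + 3060} = \frac{6299833}{\frac{32011}{11}} = 6299833 \cdot \frac{11}{32011} = \frac{69298163}{32011}$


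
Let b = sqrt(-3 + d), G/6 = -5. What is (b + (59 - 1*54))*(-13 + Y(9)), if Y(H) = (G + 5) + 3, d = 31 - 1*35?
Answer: -175 - 35*I*sqrt(7) ≈ -175.0 - 92.601*I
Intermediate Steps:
d = -4 (d = 31 - 35 = -4)
G = -30 (G = 6*(-5) = -30)
Y(H) = -22 (Y(H) = (-30 + 5) + 3 = -25 + 3 = -22)
b = I*sqrt(7) (b = sqrt(-3 - 4) = sqrt(-7) = I*sqrt(7) ≈ 2.6458*I)
(b + (59 - 1*54))*(-13 + Y(9)) = (I*sqrt(7) + (59 - 1*54))*(-13 - 22) = (I*sqrt(7) + (59 - 54))*(-35) = (I*sqrt(7) + 5)*(-35) = (5 + I*sqrt(7))*(-35) = -175 - 35*I*sqrt(7)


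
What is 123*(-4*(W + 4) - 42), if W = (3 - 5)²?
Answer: -9102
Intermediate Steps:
W = 4 (W = (-2)² = 4)
123*(-4*(W + 4) - 42) = 123*(-4*(4 + 4) - 42) = 123*(-4*8 - 42) = 123*(-32 - 42) = 123*(-74) = -9102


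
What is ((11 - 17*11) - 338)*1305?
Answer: -670770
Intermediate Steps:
((11 - 17*11) - 338)*1305 = ((11 - 187) - 338)*1305 = (-176 - 338)*1305 = -514*1305 = -670770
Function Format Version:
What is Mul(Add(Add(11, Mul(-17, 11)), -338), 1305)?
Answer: -670770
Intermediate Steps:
Mul(Add(Add(11, Mul(-17, 11)), -338), 1305) = Mul(Add(Add(11, -187), -338), 1305) = Mul(Add(-176, -338), 1305) = Mul(-514, 1305) = -670770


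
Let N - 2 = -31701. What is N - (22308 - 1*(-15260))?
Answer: -69267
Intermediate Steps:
N = -31699 (N = 2 - 31701 = -31699)
N - (22308 - 1*(-15260)) = -31699 - (22308 - 1*(-15260)) = -31699 - (22308 + 15260) = -31699 - 1*37568 = -31699 - 37568 = -69267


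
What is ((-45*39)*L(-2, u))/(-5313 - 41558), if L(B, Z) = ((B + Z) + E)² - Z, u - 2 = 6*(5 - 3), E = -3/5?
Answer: 1017549/234355 ≈ 4.3419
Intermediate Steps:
E = -⅗ (E = -3*⅕ = -⅗ ≈ -0.60000)
u = 14 (u = 2 + 6*(5 - 3) = 2 + 6*2 = 2 + 12 = 14)
L(B, Z) = (-⅗ + B + Z)² - Z (L(B, Z) = ((B + Z) - ⅗)² - Z = (-⅗ + B + Z)² - Z)
((-45*39)*L(-2, u))/(-5313 - 41558) = ((-45*39)*(-1*14 + (-3 + 5*(-2) + 5*14)²/25))/(-5313 - 41558) = -1755*(-14 + (-3 - 10 + 70)²/25)/(-46871) = -1755*(-14 + (1/25)*57²)*(-1/46871) = -1755*(-14 + (1/25)*3249)*(-1/46871) = -1755*(-14 + 3249/25)*(-1/46871) = -1755*2899/25*(-1/46871) = -1017549/5*(-1/46871) = 1017549/234355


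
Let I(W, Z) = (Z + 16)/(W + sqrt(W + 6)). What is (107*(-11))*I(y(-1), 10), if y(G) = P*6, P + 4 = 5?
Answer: -15301/2 + 15301*sqrt(3)/6 ≈ -3233.5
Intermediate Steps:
P = 1 (P = -4 + 5 = 1)
y(G) = 6 (y(G) = 1*6 = 6)
I(W, Z) = (16 + Z)/(W + sqrt(6 + W))
(107*(-11))*I(y(-1), 10) = (107*(-11))*((16 + 10)/(6 + sqrt(6 + 6))) = -1177*26/(6 + sqrt(12)) = -1177*26/(6 + 2*sqrt(3)) = -30602/(6 + 2*sqrt(3))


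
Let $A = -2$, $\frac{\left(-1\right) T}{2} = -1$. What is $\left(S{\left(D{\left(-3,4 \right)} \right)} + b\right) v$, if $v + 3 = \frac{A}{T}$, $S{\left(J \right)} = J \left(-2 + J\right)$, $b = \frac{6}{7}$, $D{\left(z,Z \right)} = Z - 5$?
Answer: $- \frac{108}{7} \approx -15.429$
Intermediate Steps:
$D{\left(z,Z \right)} = -5 + Z$
$T = 2$ ($T = \left(-2\right) \left(-1\right) = 2$)
$b = \frac{6}{7}$ ($b = 6 \cdot \frac{1}{7} = \frac{6}{7} \approx 0.85714$)
$v = -4$ ($v = -3 - \frac{2}{2} = -3 - 1 = -4$)
$\left(S{\left(D{\left(-3,4 \right)} \right)} + b\right) v = \left(\left(-5 + 4\right) \left(-2 + \left(-5 + 4\right)\right) + \frac{6}{7}\right) \left(-4\right) = \left(- (-2 - 1) + \frac{6}{7}\right) \left(-4\right) = \left(\left(-1\right) \left(-3\right) + \frac{6}{7}\right) \left(-4\right) = \left(3 + \frac{6}{7}\right) \left(-4\right) = \frac{27}{7} \left(-4\right) = - \frac{108}{7}$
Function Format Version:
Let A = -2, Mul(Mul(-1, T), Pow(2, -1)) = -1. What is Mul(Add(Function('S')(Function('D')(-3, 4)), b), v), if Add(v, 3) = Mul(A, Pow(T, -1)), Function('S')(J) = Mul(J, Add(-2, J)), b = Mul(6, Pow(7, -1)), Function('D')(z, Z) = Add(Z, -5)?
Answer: Rational(-108, 7) ≈ -15.429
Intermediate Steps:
Function('D')(z, Z) = Add(-5, Z)
T = 2 (T = Mul(-2, -1) = 2)
b = Rational(6, 7) (b = Mul(6, Rational(1, 7)) = Rational(6, 7) ≈ 0.85714)
v = -4 (v = Add(-3, Mul(-2, Pow(2, -1))) = Add(-3, Mul(-2, Rational(1, 2))) = Add(-3, -1) = -4)
Mul(Add(Function('S')(Function('D')(-3, 4)), b), v) = Mul(Add(Mul(Add(-5, 4), Add(-2, Add(-5, 4))), Rational(6, 7)), -4) = Mul(Add(Mul(-1, Add(-2, -1)), Rational(6, 7)), -4) = Mul(Add(Mul(-1, -3), Rational(6, 7)), -4) = Mul(Add(3, Rational(6, 7)), -4) = Mul(Rational(27, 7), -4) = Rational(-108, 7)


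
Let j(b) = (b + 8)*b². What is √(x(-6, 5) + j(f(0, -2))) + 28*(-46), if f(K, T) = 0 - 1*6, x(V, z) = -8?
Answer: -1280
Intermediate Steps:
f(K, T) = -6 (f(K, T) = 0 - 6 = -6)
j(b) = b²*(8 + b) (j(b) = (8 + b)*b² = b²*(8 + b))
√(x(-6, 5) + j(f(0, -2))) + 28*(-46) = √(-8 + (-6)²*(8 - 6)) + 28*(-46) = √(-8 + 36*2) - 1288 = √(-8 + 72) - 1288 = √64 - 1288 = 8 - 1288 = -1280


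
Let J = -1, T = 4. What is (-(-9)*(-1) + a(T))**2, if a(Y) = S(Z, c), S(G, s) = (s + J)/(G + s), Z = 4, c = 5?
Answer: 5929/81 ≈ 73.198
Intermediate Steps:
S(G, s) = (-1 + s)/(G + s) (S(G, s) = (s - 1)/(G + s) = (-1 + s)/(G + s))
a(Y) = 4/9 (a(Y) = (-1 + 5)/(4 + 5) = 4/9)
(-(-9)*(-1) + a(T))**2 = (-(-9)*(-1) + 4/9)**2 = (-1*9 + 4/9)**2 = (-9 + 4/9)**2 = (-77/9)**2 = 5929/81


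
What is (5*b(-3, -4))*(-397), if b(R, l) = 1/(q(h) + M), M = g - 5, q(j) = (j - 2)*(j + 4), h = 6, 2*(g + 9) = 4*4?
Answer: -1985/34 ≈ -58.382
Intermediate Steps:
g = -1 (g = -9 + (4*4)/2 = -9 + (½)*16 = -9 + 8 = -1)
q(j) = (-2 + j)*(4 + j)
M = -6 (M = -1 - 5 = -6)
b(R, l) = 1/34 (b(R, l) = 1/((-8 + 6² + 2*6) - 6) = 1/((-8 + 36 + 12) - 6) = 1/(40 - 6) = 1/34)
(5*b(-3, -4))*(-397) = (5*(1/34))*(-397) = (5/34)*(-397) = -1985/34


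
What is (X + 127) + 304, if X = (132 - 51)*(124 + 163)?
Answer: 23678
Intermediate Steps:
X = 23247 (X = 81*287 = 23247)
(X + 127) + 304 = (23247 + 127) + 304 = 23374 + 304 = 23678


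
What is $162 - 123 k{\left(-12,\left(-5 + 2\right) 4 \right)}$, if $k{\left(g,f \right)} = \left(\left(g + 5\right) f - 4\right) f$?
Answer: $118242$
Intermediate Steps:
$k{\left(g,f \right)} = f \left(-4 + f \left(5 + g\right)\right)$ ($k{\left(g,f \right)} = \left(\left(5 + g\right) f - 4\right) f = \left(f \left(5 + g\right) - 4\right) f = \left(-4 + f \left(5 + g\right)\right) f = f \left(-4 + f \left(5 + g\right)\right)$)
$162 - 123 k{\left(-12,\left(-5 + 2\right) 4 \right)} = 162 - 123 \left(-5 + 2\right) 4 \left(-4 + 5 \left(-5 + 2\right) 4 + \left(-5 + 2\right) 4 \left(-12\right)\right) = 162 - 123 \left(-3\right) 4 \left(-4 + 5 \left(\left(-3\right) 4\right) + \left(-3\right) 4 \left(-12\right)\right) = 162 - 123 \left(- 12 \left(-4 + 5 \left(-12\right) - -144\right)\right) = 162 - 123 \left(- 12 \left(-4 - 60 + 144\right)\right) = 162 - 123 \left(\left(-12\right) 80\right) = 162 - -118080 = 162 + 118080 = 118242$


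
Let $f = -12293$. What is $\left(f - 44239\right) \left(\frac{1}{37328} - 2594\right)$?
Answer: $\frac{1368481868523}{9332} \approx 1.4664 \cdot 10^{8}$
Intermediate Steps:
$\left(f - 44239\right) \left(\frac{1}{37328} - 2594\right) = \left(-12293 - 44239\right) \left(\frac{1}{37328} - 2594\right) = - 56532 \left(\frac{1}{37328} - 2594\right) = \left(-56532\right) \left(- \frac{96828831}{37328}\right) = \frac{1368481868523}{9332}$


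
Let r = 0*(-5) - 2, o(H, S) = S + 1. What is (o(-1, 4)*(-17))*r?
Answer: 170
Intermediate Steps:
o(H, S) = 1 + S
r = -2 (r = 0 - 2 = -2)
(o(-1, 4)*(-17))*r = ((1 + 4)*(-17))*(-2) = (5*(-17))*(-2) = -85*(-2) = 170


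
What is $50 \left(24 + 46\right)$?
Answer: $3500$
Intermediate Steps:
$50 \left(24 + 46\right) = 50 \cdot 70 = 3500$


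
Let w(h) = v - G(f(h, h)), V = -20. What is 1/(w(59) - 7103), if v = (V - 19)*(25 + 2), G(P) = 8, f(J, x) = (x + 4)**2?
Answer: -1/8164 ≈ -0.00012249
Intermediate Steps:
f(J, x) = (4 + x)**2
v = -1053 (v = (-20 - 19)*(25 + 2) = -39*27 = -1053)
w(h) = -1061 (w(h) = -1053 - 1*8 = -1053 - 8 = -1061)
1/(w(59) - 7103) = 1/(-1061 - 7103) = 1/(-8164) = -1/8164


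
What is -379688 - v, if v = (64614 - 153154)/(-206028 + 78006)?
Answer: -1279171202/3369 ≈ -3.7969e+5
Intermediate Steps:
v = 2330/3369 (v = -88540/(-128022) = -88540*(-1/128022) = 2330/3369 ≈ 0.69160)
-379688 - v = -379688 - 1*2330/3369 = -379688 - 2330/3369 = -1279171202/3369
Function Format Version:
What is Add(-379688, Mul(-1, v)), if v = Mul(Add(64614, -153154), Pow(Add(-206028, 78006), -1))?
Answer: Rational(-1279171202, 3369) ≈ -3.7969e+5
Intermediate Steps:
v = Rational(2330, 3369) (v = Mul(-88540, Pow(-128022, -1)) = Mul(-88540, Rational(-1, 128022)) = Rational(2330, 3369) ≈ 0.69160)
Add(-379688, Mul(-1, v)) = Add(-379688, Mul(-1, Rational(2330, 3369))) = Add(-379688, Rational(-2330, 3369)) = Rational(-1279171202, 3369)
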